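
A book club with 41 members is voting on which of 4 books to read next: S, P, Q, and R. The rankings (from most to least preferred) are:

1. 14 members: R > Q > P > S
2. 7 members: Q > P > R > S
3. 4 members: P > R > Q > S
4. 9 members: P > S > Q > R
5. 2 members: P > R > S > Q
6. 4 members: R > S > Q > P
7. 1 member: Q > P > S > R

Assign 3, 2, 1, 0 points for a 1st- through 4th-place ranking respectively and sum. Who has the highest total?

P

S: 14·0 + 7·0 + 4·0 + 9·2 + 2·1 + 4·2 + 1·1 = 29
P: 14·1 + 7·2 + 4·3 + 9·3 + 2·3 + 4·0 + 1·2 = 75
Q: 14·2 + 7·3 + 4·1 + 9·1 + 2·0 + 4·1 + 1·3 = 69
R: 14·3 + 7·1 + 4·2 + 9·0 + 2·2 + 4·3 + 1·0 = 73
P has the highest Borda score (75).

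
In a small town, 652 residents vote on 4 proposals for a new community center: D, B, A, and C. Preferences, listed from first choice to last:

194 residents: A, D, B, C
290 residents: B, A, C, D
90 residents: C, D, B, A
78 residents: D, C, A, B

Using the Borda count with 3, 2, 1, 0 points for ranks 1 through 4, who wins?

D: 194·2 + 290·0 + 90·2 + 78·3 = 802
B: 194·1 + 290·3 + 90·1 + 78·0 = 1154
A: 194·3 + 290·2 + 90·0 + 78·1 = 1240
C: 194·0 + 290·1 + 90·3 + 78·2 = 716
A has the highest Borda score (1240).

A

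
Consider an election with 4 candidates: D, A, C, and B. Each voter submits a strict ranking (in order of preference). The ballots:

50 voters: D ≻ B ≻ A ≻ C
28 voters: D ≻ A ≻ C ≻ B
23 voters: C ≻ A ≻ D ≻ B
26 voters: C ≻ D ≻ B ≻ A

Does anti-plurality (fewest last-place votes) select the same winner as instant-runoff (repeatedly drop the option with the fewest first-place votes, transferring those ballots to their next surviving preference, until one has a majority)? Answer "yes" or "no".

yes

Anti-plurality — last-place votes: D 0, A 26, C 50, B 51. Winner: D.
Instant-runoff — R1 D 78, A 0, C 49, B 0 (D winner). Winner: D.
The two methods agree.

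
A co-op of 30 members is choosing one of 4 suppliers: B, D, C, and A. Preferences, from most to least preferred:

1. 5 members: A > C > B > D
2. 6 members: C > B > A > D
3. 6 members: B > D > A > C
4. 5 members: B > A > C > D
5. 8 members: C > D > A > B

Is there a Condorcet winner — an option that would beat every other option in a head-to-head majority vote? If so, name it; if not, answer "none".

Checking pairwise contests:
C beats B 19–11.
B beats D 22–8.
A beats C 16–14.
B beats A 17–13.
Every option loses at least one head-to-head, so there is no Condorcet winner.

none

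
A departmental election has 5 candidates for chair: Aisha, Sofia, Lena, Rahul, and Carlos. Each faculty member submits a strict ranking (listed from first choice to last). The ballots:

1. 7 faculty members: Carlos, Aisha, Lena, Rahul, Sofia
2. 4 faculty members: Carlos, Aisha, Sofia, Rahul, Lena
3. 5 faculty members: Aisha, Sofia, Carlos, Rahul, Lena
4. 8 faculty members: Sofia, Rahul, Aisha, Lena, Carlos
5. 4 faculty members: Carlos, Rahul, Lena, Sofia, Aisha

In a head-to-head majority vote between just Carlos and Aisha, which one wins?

Voters preferring Carlos to Aisha: 15; preferring Aisha to Carlos: 13.
Carlos wins the head-to-head.

Carlos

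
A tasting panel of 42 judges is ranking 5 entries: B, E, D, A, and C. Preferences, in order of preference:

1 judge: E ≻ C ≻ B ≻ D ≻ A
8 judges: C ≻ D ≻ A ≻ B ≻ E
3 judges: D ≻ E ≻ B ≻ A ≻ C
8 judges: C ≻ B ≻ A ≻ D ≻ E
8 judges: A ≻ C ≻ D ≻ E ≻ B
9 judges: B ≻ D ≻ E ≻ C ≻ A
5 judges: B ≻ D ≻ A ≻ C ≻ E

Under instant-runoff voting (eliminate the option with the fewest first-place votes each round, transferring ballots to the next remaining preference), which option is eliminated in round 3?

Round 1: B 14, E 1, D 3, A 8, C 16. Eliminate E.
Round 2: B 14, D 3, A 8, C 17. Eliminate D.
Round 3: B 17, A 8, C 17. Eliminate A.

A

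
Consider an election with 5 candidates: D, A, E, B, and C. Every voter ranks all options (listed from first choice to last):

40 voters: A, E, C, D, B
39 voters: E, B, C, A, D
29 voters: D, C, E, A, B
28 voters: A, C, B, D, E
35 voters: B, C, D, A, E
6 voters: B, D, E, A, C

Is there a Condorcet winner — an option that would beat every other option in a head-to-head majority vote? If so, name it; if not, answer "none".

C vs D: 142–35 for C.
C vs A: 103–74 for C.
C vs E: 92–85 for C.
C vs B: 97–80 for C.
C beats every other option head-to-head.

C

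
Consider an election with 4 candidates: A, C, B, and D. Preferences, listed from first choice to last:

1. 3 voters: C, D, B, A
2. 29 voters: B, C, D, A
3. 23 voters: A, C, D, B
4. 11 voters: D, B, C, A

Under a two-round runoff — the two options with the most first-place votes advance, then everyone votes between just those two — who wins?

B

Round 1 first-place votes: A 23, C 3, B 29, D 11.
B and A advance.
Runoff: B is preferred to A by 43 voters; A by 23.
B wins the runoff.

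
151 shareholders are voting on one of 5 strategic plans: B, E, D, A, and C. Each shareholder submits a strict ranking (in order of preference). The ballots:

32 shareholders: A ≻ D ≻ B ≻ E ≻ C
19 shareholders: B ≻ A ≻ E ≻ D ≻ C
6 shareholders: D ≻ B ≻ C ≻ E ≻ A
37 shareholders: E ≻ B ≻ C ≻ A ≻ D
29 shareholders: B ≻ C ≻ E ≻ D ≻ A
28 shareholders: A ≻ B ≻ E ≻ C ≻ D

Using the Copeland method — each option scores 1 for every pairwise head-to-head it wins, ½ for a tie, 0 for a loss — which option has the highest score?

B: beats E, D, A, and C → score 4.
E: beats D and C; loses to B and A → score 2.
D: loses to B, E, A, and C → score 0.
A: beats E, D, and C; loses to B → score 3.
C: beats D; loses to B, E, and A → score 1.
B has the best pairwise record.

B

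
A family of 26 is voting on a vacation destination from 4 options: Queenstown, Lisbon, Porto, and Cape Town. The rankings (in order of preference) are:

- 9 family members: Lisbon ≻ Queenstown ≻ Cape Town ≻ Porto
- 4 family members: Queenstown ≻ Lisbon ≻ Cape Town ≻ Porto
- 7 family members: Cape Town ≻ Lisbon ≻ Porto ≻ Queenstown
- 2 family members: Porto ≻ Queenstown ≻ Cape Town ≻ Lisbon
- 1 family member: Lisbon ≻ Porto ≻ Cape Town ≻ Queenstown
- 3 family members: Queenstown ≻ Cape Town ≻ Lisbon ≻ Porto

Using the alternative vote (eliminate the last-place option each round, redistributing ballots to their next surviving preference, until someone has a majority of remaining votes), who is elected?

Round 1: Queenstown 7, Lisbon 10, Porto 2, Cape Town 7. Eliminate Porto.
Round 2: Queenstown 9, Lisbon 10, Cape Town 7. Eliminate Cape Town.
Round 3: Queenstown 9, Lisbon 17. Lisbon has a majority.

Lisbon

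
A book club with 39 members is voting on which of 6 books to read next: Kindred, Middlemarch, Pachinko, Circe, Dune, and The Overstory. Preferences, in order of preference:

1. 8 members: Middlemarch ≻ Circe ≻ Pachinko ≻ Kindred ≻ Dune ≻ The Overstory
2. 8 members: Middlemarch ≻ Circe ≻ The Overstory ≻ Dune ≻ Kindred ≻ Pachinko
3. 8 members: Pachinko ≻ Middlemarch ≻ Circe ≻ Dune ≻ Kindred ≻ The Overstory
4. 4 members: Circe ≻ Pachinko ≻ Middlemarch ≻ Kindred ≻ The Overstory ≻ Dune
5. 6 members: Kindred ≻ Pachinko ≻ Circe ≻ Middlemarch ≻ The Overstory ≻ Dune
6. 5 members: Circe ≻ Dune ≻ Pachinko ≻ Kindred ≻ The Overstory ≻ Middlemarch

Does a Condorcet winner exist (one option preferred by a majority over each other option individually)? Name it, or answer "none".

none

Checking pairwise contests:
Middlemarch beats Kindred 28–11.
Pachinko beats Middlemarch 23–16.
Circe beats Pachinko 25–14.
Middlemarch beats Circe 24–15.
Middlemarch beats Dune 34–5.
Kindred beats The Overstory 31–8.
Every option loses at least one head-to-head, so there is no Condorcet winner.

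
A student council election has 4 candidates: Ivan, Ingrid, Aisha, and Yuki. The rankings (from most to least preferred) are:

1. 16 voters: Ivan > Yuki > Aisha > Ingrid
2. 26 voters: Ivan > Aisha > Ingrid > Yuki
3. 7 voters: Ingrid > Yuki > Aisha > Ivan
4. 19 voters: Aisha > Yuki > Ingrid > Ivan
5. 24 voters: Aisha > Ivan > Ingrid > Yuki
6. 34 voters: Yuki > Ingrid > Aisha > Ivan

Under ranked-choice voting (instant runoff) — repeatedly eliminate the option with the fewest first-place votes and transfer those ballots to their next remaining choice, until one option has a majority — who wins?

Aisha

Round 1: Ivan 42, Ingrid 7, Aisha 43, Yuki 34. Eliminate Ingrid.
Round 2: Ivan 42, Aisha 43, Yuki 41. Eliminate Yuki.
Round 3: Ivan 42, Aisha 84. Aisha has a majority.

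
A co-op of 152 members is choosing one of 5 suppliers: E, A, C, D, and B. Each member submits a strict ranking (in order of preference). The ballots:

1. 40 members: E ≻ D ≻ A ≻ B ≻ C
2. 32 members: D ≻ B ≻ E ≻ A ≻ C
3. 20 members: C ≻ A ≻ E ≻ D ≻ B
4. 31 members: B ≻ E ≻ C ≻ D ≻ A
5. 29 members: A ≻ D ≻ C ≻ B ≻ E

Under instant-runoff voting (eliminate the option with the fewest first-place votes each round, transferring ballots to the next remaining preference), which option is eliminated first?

Round 1: E 40, A 29, C 20, D 32, B 31. Eliminate C.

C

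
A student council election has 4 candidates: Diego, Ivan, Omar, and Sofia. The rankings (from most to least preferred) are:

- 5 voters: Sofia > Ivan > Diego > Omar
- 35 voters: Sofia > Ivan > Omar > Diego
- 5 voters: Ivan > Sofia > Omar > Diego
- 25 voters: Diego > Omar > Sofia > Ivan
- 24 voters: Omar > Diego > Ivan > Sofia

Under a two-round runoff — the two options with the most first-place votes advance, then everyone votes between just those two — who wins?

Diego

Round 1 first-place votes: Diego 25, Ivan 5, Omar 24, Sofia 40.
Sofia and Diego advance.
Runoff: Sofia is preferred to Diego by 45 voters; Diego by 49.
Diego wins the runoff.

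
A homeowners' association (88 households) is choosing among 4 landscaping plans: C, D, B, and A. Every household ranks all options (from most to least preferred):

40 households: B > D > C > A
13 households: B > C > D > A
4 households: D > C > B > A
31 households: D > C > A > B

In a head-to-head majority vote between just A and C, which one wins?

Voters preferring A to C: 0; preferring C to A: 88.
C wins the head-to-head.

C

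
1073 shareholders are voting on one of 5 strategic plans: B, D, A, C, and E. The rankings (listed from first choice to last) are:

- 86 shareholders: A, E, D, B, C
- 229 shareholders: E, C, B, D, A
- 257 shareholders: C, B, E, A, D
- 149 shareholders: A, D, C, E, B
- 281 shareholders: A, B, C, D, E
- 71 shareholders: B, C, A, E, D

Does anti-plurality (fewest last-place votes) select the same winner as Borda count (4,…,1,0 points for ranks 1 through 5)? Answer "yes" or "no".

yes

Anti-plurality — last-place votes: B 149, D 328, A 229, C 86, E 281. Winner: C.
Borda — scores: B 2442, D 1129, A 2463, C 2788, E 1908. Winner: C.
The two methods agree.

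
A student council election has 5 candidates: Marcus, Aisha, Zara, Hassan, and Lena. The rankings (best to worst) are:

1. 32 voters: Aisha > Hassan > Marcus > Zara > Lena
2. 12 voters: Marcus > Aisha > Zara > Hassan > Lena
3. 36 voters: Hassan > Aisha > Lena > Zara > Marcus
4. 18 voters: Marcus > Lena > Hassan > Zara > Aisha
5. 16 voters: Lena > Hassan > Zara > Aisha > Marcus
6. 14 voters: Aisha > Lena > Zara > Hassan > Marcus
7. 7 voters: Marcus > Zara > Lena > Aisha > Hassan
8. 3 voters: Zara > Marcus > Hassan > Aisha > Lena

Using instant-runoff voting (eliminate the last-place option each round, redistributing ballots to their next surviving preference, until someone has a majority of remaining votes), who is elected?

Hassan

Round 1: Marcus 37, Aisha 46, Zara 3, Hassan 36, Lena 16. Eliminate Zara.
Round 2: Marcus 40, Aisha 46, Hassan 36, Lena 16. Eliminate Lena.
Round 3: Marcus 40, Aisha 46, Hassan 52. Eliminate Marcus.
Round 4: Aisha 65, Hassan 73. Hassan has a majority.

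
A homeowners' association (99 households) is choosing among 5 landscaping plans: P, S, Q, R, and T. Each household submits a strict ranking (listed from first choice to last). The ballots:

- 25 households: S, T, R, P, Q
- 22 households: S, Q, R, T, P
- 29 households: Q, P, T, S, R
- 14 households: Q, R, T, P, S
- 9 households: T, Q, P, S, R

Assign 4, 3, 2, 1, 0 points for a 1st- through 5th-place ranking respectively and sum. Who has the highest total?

P: 25·1 + 22·0 + 29·3 + 14·1 + 9·2 = 144
S: 25·4 + 22·4 + 29·1 + 14·0 + 9·1 = 226
Q: 25·0 + 22·3 + 29·4 + 14·4 + 9·3 = 265
R: 25·2 + 22·2 + 29·0 + 14·3 + 9·0 = 136
T: 25·3 + 22·1 + 29·2 + 14·2 + 9·4 = 219
Q has the highest Borda score (265).

Q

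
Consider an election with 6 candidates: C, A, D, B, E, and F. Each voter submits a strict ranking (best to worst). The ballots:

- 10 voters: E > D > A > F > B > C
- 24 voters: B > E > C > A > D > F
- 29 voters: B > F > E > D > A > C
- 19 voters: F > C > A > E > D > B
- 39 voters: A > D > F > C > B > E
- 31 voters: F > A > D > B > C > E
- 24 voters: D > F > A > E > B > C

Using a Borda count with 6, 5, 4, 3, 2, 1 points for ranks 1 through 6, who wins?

F

C: 10·1 + 24·4 + 29·1 + 19·5 + 39·3 + 31·2 + 24·1 = 433
A: 10·4 + 24·3 + 29·2 + 19·4 + 39·6 + 31·5 + 24·4 = 731
D: 10·5 + 24·2 + 29·3 + 19·2 + 39·5 + 31·4 + 24·6 = 686
B: 10·2 + 24·6 + 29·6 + 19·1 + 39·2 + 31·3 + 24·2 = 576
E: 10·6 + 24·5 + 29·4 + 19·3 + 39·1 + 31·1 + 24·3 = 495
F: 10·3 + 24·1 + 29·5 + 19·6 + 39·4 + 31·6 + 24·5 = 775
F has the highest Borda score (775).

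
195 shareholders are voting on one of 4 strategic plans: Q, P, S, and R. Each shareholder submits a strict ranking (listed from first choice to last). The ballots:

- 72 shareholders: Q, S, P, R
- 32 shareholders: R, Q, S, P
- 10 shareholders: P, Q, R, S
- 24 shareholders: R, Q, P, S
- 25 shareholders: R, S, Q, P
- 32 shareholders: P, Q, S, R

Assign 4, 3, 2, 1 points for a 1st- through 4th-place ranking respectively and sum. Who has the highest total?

Q

Q: 72·4 + 32·3 + 10·3 + 24·3 + 25·2 + 32·3 = 632
P: 72·2 + 32·1 + 10·4 + 24·2 + 25·1 + 32·4 = 417
S: 72·3 + 32·2 + 10·1 + 24·1 + 25·3 + 32·2 = 453
R: 72·1 + 32·4 + 10·2 + 24·4 + 25·4 + 32·1 = 448
Q has the highest Borda score (632).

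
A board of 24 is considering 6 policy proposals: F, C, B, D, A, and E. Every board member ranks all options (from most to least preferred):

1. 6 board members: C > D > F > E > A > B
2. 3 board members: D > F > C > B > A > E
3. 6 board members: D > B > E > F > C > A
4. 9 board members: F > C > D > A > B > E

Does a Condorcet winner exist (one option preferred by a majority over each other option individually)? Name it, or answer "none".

none

Checking pairwise contests:
D beats F 15–9.
F beats C 18–6.
F beats B 18–6.
C beats D 15–9.
F beats A 24–0.
F beats E 18–6.
Every option loses at least one head-to-head, so there is no Condorcet winner.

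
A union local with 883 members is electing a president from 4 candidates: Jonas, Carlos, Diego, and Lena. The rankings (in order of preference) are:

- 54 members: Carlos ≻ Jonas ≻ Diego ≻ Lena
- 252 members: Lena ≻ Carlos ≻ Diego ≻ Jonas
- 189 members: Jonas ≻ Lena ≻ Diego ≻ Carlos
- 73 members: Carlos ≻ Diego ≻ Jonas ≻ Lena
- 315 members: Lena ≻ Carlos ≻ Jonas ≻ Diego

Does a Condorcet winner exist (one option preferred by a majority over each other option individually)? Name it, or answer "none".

Lena

Lena vs Jonas: 567–316 for Lena.
Lena vs Carlos: 756–127 for Lena.
Lena vs Diego: 756–127 for Lena.
Lena beats every other option head-to-head.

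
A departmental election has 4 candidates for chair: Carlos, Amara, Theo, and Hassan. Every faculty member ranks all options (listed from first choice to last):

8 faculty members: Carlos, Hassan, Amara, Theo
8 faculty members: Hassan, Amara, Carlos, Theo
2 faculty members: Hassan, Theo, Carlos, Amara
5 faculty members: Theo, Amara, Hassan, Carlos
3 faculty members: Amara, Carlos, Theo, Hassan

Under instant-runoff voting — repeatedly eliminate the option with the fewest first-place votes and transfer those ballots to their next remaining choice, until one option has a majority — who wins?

Round 1: Carlos 8, Amara 3, Theo 5, Hassan 10. Eliminate Amara.
Round 2: Carlos 11, Theo 5, Hassan 10. Eliminate Theo.
Round 3: Carlos 11, Hassan 15. Hassan has a majority.

Hassan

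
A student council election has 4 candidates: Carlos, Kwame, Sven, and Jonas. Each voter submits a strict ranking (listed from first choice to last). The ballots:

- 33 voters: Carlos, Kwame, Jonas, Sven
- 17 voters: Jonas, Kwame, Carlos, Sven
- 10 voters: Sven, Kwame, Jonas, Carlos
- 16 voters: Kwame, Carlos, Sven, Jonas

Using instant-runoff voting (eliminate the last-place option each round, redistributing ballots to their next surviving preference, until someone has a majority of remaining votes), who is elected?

Kwame

Round 1: Carlos 33, Kwame 16, Sven 10, Jonas 17. Eliminate Sven.
Round 2: Carlos 33, Kwame 26, Jonas 17. Eliminate Jonas.
Round 3: Carlos 33, Kwame 43. Kwame has a majority.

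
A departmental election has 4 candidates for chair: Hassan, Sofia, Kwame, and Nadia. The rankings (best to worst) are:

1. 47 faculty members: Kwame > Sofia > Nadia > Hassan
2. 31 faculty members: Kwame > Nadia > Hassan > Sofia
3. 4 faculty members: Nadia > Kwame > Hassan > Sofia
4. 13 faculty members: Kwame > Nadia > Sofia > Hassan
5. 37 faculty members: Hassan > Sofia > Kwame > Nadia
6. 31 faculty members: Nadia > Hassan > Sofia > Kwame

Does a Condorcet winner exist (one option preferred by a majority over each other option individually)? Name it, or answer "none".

Kwame vs Hassan: 95–68 for Kwame.
Kwame vs Sofia: 95–68 for Kwame.
Kwame vs Nadia: 128–35 for Kwame.
Kwame beats every other option head-to-head.

Kwame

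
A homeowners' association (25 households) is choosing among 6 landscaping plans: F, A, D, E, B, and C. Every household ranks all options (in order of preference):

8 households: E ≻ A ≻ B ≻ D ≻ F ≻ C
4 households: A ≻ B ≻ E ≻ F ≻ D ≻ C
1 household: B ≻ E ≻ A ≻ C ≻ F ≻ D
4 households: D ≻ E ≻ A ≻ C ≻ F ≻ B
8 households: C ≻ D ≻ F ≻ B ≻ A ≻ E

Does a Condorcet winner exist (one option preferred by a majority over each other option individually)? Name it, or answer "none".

Checking pairwise contests:
A beats F 17–8.
E beats A 13–12.
A beats D 13–12.
B beats E 13–12.
A beats B 16–9.
A beats C 17–8.
Every option loses at least one head-to-head, so there is no Condorcet winner.

none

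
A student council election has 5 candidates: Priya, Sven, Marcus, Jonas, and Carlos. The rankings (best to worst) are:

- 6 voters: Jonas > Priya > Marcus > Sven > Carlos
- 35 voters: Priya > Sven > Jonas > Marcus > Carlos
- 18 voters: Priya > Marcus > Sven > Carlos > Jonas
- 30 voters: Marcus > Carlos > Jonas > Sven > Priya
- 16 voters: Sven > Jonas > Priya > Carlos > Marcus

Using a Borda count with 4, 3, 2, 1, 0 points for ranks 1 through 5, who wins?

Priya

Priya: 6·3 + 35·4 + 18·4 + 30·0 + 16·2 = 262
Sven: 6·1 + 35·3 + 18·2 + 30·1 + 16·4 = 241
Marcus: 6·2 + 35·1 + 18·3 + 30·4 + 16·0 = 221
Jonas: 6·4 + 35·2 + 18·0 + 30·2 + 16·3 = 202
Carlos: 6·0 + 35·0 + 18·1 + 30·3 + 16·1 = 124
Priya has the highest Borda score (262).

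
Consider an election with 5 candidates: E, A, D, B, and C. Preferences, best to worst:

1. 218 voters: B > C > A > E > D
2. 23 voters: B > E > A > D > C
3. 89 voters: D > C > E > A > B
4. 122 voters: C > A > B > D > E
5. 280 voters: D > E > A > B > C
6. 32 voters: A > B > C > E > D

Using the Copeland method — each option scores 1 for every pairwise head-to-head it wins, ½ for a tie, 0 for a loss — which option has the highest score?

B

E: beats A; loses to D, B, and C → score 1.
A: beats D and B; loses to E and C → score 2.
D: beats E and C; loses to A and B → score 2.
B: beats E, D, and C; loses to A → score 3.
C: beats E and A; loses to D and B → score 2.
B has the best pairwise record.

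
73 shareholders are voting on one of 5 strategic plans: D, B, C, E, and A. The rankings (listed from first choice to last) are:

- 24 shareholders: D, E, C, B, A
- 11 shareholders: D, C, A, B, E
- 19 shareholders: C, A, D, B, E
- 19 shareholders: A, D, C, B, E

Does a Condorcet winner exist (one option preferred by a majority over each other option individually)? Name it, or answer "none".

none

Checking pairwise contests:
A beats D 38–35.
D beats B 73–0.
D beats C 54–19.
D beats E 73–0.
C beats A 54–19.
Every option loses at least one head-to-head, so there is no Condorcet winner.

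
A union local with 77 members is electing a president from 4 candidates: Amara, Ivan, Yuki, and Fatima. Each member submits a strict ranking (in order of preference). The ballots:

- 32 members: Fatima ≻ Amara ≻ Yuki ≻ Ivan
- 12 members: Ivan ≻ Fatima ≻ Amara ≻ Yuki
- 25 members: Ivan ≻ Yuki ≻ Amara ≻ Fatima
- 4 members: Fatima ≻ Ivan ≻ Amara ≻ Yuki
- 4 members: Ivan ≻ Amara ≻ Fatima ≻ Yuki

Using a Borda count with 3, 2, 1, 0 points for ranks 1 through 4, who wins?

Amara: 32·2 + 12·1 + 25·1 + 4·1 + 4·2 = 113
Ivan: 32·0 + 12·3 + 25·3 + 4·2 + 4·3 = 131
Yuki: 32·1 + 12·0 + 25·2 + 4·0 + 4·0 = 82
Fatima: 32·3 + 12·2 + 25·0 + 4·3 + 4·1 = 136
Fatima has the highest Borda score (136).

Fatima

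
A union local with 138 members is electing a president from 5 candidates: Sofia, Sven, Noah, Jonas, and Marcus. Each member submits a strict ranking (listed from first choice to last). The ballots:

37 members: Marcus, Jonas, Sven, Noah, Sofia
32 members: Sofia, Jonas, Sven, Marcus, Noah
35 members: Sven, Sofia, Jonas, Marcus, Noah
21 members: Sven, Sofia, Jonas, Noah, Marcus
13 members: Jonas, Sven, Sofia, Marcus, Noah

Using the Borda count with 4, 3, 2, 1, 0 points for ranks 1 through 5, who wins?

Sofia: 37·0 + 32·4 + 35·3 + 21·3 + 13·2 = 322
Sven: 37·2 + 32·2 + 35·4 + 21·4 + 13·3 = 401
Noah: 37·1 + 32·0 + 35·0 + 21·1 + 13·0 = 58
Jonas: 37·3 + 32·3 + 35·2 + 21·2 + 13·4 = 371
Marcus: 37·4 + 32·1 + 35·1 + 21·0 + 13·1 = 228
Sven has the highest Borda score (401).

Sven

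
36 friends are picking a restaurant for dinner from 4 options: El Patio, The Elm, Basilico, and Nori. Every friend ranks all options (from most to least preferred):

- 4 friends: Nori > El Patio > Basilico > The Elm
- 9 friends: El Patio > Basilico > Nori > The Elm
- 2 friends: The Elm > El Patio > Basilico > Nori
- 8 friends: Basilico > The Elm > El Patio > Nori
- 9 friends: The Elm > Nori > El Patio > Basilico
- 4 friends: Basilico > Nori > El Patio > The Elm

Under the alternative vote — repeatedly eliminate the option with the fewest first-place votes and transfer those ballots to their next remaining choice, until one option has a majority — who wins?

El Patio

Round 1: El Patio 9, The Elm 11, Basilico 12, Nori 4. Eliminate Nori.
Round 2: El Patio 13, The Elm 11, Basilico 12. Eliminate The Elm.
Round 3: El Patio 24, Basilico 12. El Patio has a majority.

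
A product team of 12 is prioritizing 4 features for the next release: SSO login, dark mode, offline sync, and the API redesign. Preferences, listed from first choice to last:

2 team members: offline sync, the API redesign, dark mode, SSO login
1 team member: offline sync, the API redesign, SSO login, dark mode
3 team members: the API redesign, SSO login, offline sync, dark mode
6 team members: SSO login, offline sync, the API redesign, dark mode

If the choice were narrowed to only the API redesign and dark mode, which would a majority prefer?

the API redesign

Voters preferring the API redesign to dark mode: 12; preferring dark mode to the API redesign: 0.
the API redesign wins the head-to-head.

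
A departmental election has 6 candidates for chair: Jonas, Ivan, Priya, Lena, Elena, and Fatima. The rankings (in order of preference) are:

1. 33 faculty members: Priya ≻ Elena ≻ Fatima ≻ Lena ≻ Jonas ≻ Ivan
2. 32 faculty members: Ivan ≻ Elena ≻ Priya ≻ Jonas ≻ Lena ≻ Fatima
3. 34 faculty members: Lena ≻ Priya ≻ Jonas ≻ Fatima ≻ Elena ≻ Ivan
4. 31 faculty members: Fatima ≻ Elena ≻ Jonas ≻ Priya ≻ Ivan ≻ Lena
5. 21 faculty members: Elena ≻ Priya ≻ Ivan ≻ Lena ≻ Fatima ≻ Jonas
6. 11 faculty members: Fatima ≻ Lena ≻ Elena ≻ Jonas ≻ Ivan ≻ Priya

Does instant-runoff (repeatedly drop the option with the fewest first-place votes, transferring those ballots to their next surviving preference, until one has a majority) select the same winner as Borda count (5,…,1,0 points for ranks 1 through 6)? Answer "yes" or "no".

no

Instant-runoff — R1 Jonas 0, Ivan 32, Priya 33, Lena 34, Elena 21, Fatima 42 (Jonas out); R2 Ivan 32, Priya 33, Lena 34, Elena 21, Fatima 42 (Elena out); R3 Ivan 32, Priya 54, Lena 34, Fatima 42 (Ivan out); R4 Priya 86, Lena 34, Fatima 42 (Priya winner). Winner: Priya.
Borda — scores: Jonas 314, Ivan 265, Priya 543, Lena 354, Elena 556, Fatima 398. Winner: Elena.
The two methods disagree.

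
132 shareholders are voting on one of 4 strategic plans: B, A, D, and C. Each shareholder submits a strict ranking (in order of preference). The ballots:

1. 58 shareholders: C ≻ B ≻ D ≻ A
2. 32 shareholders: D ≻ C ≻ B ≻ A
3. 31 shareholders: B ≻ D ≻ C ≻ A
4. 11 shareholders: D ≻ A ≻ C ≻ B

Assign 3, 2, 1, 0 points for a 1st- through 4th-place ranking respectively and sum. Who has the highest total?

B: 58·2 + 32·1 + 31·3 + 11·0 = 241
A: 58·0 + 32·0 + 31·0 + 11·2 = 22
D: 58·1 + 32·3 + 31·2 + 11·3 = 249
C: 58·3 + 32·2 + 31·1 + 11·1 = 280
C has the highest Borda score (280).

C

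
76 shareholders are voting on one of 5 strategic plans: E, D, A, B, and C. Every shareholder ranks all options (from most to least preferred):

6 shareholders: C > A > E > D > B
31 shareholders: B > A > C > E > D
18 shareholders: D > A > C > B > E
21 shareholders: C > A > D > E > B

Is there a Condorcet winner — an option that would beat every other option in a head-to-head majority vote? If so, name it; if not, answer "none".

A

A vs E: 76–0 for A.
A vs D: 58–18 for A.
A vs B: 45–31 for A.
A vs C: 49–27 for A.
A beats every other option head-to-head.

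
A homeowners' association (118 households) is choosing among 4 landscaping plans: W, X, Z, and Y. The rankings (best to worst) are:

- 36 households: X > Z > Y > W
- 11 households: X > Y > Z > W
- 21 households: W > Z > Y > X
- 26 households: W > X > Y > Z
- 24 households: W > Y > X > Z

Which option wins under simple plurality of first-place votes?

W

First-place votes: W 71, X 47, Z 0, Y 0.
W has the most first-place votes.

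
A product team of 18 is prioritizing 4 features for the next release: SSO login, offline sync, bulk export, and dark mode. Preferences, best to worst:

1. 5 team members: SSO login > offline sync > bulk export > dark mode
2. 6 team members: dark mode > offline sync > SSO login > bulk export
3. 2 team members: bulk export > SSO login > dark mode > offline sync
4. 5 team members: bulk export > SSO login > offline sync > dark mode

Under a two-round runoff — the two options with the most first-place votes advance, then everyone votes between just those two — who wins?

bulk export

Round 1 first-place votes: SSO login 5, offline sync 0, bulk export 7, dark mode 6.
bulk export and dark mode advance.
Runoff: bulk export is preferred to dark mode by 12 voters; dark mode by 6.
bulk export wins the runoff.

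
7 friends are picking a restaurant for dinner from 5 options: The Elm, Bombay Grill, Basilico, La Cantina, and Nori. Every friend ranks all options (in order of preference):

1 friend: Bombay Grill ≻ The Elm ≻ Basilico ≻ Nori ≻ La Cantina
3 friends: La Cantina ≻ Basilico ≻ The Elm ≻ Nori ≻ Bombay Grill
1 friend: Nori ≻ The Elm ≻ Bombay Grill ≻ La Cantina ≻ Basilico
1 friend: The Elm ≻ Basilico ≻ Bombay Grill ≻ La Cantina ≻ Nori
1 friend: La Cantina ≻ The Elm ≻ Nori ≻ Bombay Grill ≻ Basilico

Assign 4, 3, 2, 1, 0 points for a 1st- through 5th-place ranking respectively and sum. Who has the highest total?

The Elm: 1·3 + 3·2 + 1·3 + 1·4 + 1·3 = 19
Bombay Grill: 1·4 + 3·0 + 1·2 + 1·2 + 1·1 = 9
Basilico: 1·2 + 3·3 + 1·0 + 1·3 + 1·0 = 14
La Cantina: 1·0 + 3·4 + 1·1 + 1·1 + 1·4 = 18
Nori: 1·1 + 3·1 + 1·4 + 1·0 + 1·2 = 10
The Elm has the highest Borda score (19).

The Elm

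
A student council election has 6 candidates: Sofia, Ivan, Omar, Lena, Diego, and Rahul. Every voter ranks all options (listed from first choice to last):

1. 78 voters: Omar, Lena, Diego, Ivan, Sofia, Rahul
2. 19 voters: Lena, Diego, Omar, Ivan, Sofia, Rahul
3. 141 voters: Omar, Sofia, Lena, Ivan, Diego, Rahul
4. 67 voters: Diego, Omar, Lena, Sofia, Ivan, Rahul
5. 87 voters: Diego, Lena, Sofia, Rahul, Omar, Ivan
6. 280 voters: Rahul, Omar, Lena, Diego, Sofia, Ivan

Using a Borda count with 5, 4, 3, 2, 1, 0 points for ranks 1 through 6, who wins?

Sofia: 78·1 + 19·1 + 141·4 + 67·2 + 87·3 + 280·1 = 1336
Ivan: 78·2 + 19·2 + 141·2 + 67·1 + 87·0 + 280·0 = 543
Omar: 78·5 + 19·3 + 141·5 + 67·4 + 87·1 + 280·4 = 2627
Lena: 78·4 + 19·5 + 141·3 + 67·3 + 87·4 + 280·3 = 2219
Diego: 78·3 + 19·4 + 141·1 + 67·5 + 87·5 + 280·2 = 1781
Rahul: 78·0 + 19·0 + 141·0 + 67·0 + 87·2 + 280·5 = 1574
Omar has the highest Borda score (2627).

Omar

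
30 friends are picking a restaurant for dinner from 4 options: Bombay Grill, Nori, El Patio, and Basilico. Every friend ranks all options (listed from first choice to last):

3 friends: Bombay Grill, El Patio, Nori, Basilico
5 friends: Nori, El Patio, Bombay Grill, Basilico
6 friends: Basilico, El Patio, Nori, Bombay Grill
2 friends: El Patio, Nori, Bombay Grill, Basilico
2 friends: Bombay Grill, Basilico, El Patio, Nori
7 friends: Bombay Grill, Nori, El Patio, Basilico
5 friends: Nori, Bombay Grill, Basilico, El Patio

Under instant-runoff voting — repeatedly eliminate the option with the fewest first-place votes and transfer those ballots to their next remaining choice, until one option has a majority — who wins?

Round 1: Bombay Grill 12, Nori 10, El Patio 2, Basilico 6. Eliminate El Patio.
Round 2: Bombay Grill 12, Nori 12, Basilico 6. Eliminate Basilico.
Round 3: Bombay Grill 12, Nori 18. Nori has a majority.

Nori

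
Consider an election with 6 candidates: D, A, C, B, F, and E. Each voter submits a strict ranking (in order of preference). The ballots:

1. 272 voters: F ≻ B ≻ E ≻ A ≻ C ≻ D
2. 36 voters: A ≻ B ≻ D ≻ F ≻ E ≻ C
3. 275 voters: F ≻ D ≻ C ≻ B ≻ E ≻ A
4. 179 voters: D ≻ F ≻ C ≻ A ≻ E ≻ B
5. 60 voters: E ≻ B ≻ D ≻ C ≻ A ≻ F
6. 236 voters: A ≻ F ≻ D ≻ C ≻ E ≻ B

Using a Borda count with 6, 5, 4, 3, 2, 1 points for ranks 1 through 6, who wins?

F

D: 272·1 + 36·4 + 275·5 + 179·6 + 60·4 + 236·4 = 4049
A: 272·3 + 36·6 + 275·1 + 179·3 + 60·2 + 236·6 = 3380
C: 272·2 + 36·1 + 275·4 + 179·4 + 60·3 + 236·3 = 3284
B: 272·5 + 36·5 + 275·3 + 179·1 + 60·5 + 236·1 = 3080
F: 272·6 + 36·3 + 275·6 + 179·5 + 60·1 + 236·5 = 5525
E: 272·4 + 36·2 + 275·2 + 179·2 + 60·6 + 236·2 = 2900
F has the highest Borda score (5525).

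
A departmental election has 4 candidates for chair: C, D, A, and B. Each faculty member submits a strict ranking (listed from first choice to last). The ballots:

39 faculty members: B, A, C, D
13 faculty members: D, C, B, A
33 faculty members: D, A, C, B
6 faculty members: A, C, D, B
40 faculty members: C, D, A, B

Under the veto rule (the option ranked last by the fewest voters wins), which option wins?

Last-place votes: C 0, D 39, A 13, B 79.
C is ranked last by the fewest voters, so C wins.

C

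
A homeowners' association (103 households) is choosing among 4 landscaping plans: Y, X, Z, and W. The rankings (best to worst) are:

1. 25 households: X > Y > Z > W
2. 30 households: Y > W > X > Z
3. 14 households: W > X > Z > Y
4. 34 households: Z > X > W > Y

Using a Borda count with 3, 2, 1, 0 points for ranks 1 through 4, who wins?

Y: 25·2 + 30·3 + 14·0 + 34·0 = 140
X: 25·3 + 30·1 + 14·2 + 34·2 = 201
Z: 25·1 + 30·0 + 14·1 + 34·3 = 141
W: 25·0 + 30·2 + 14·3 + 34·1 = 136
X has the highest Borda score (201).

X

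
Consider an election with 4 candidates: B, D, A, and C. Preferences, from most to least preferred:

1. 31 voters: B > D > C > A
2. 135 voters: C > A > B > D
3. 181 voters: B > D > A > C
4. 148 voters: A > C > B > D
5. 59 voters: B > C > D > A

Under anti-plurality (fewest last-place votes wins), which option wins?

B

Last-place votes: B 0, D 283, A 90, C 181.
B is ranked last by the fewest voters, so B wins.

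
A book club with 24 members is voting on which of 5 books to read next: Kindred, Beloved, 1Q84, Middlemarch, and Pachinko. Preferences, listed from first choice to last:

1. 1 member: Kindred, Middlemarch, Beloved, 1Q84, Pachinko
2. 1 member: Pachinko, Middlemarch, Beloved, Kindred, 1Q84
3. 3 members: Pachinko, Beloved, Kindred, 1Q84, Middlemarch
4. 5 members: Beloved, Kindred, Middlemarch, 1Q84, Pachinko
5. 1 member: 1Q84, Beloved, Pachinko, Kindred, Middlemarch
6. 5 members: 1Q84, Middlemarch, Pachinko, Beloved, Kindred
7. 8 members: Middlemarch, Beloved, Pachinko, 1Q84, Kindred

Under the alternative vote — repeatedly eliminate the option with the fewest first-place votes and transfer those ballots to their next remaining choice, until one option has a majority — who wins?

Middlemarch

Round 1: Kindred 1, Beloved 5, 1Q84 6, Middlemarch 8, Pachinko 4. Eliminate Kindred.
Round 2: Beloved 5, 1Q84 6, Middlemarch 9, Pachinko 4. Eliminate Pachinko.
Round 3: Beloved 8, 1Q84 6, Middlemarch 10. Eliminate 1Q84.
Round 4: Beloved 9, Middlemarch 15. Middlemarch has a majority.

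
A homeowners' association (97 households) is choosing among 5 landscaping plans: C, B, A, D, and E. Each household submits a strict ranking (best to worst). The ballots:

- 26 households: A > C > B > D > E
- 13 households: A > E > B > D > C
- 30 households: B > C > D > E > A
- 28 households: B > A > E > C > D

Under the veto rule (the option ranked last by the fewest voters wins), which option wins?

B

Last-place votes: C 13, B 0, A 30, D 28, E 26.
B is ranked last by the fewest voters, so B wins.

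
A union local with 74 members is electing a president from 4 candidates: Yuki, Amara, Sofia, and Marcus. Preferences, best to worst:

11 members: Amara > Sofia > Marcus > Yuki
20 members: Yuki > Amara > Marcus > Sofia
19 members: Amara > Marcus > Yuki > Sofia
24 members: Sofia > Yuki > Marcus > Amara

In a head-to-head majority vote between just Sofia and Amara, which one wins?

Voters preferring Sofia to Amara: 24; preferring Amara to Sofia: 50.
Amara wins the head-to-head.

Amara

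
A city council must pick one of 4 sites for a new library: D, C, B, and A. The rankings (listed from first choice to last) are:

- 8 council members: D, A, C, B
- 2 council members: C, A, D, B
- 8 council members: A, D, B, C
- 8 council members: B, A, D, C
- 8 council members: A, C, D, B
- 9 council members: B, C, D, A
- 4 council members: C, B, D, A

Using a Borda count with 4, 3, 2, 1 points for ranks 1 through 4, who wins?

D: 8·4 + 2·2 + 8·3 + 8·2 + 8·2 + 9·2 + 4·2 = 118
C: 8·2 + 2·4 + 8·1 + 8·1 + 8·3 + 9·3 + 4·4 = 107
B: 8·1 + 2·1 + 8·2 + 8·4 + 8·1 + 9·4 + 4·3 = 114
A: 8·3 + 2·3 + 8·4 + 8·3 + 8·4 + 9·1 + 4·1 = 131
A has the highest Borda score (131).

A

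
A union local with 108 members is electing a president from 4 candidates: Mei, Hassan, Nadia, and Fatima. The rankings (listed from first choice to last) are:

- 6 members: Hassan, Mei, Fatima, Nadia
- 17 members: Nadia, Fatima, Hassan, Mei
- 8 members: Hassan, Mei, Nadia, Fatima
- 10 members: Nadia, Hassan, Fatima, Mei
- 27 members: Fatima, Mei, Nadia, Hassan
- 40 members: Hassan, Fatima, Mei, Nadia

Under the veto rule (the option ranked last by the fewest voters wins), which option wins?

Last-place votes: Mei 27, Hassan 27, Nadia 46, Fatima 8.
Fatima is ranked last by the fewest voters, so Fatima wins.

Fatima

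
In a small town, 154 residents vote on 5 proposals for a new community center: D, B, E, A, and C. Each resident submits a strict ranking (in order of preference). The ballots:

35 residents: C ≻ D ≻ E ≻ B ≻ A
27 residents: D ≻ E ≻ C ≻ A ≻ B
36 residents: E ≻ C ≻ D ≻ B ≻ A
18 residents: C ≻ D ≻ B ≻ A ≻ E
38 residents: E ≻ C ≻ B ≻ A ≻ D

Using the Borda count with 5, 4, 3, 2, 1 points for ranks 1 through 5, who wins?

D: 35·4 + 27·5 + 36·3 + 18·4 + 38·1 = 493
B: 35·2 + 27·1 + 36·2 + 18·3 + 38·3 = 337
E: 35·3 + 27·4 + 36·5 + 18·1 + 38·5 = 601
A: 35·1 + 27·2 + 36·1 + 18·2 + 38·2 = 237
C: 35·5 + 27·3 + 36·4 + 18·5 + 38·4 = 642
C has the highest Borda score (642).

C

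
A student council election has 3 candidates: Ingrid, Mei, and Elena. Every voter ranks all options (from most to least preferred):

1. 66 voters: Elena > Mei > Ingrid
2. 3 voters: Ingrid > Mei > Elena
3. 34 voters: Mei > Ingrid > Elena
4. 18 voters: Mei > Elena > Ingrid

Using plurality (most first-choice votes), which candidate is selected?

First-place votes: Ingrid 3, Mei 52, Elena 66.
Elena has the most first-place votes.

Elena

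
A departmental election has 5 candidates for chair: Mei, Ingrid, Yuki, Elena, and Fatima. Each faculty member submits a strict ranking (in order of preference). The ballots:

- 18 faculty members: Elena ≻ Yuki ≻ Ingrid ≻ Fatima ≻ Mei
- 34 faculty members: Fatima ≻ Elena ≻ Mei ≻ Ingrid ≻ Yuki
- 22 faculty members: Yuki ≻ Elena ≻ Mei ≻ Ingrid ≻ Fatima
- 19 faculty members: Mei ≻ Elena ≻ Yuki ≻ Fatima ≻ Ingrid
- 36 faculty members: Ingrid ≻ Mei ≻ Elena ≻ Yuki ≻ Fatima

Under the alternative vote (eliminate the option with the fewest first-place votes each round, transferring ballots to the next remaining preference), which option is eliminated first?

Round 1: Mei 19, Ingrid 36, Yuki 22, Elena 18, Fatima 34. Eliminate Elena.

Elena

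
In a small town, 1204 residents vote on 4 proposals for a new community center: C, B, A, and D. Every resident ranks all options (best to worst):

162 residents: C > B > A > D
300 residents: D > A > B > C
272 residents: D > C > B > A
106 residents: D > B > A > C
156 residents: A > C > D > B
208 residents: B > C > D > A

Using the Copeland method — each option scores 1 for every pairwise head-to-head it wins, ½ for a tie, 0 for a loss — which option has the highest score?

D

C: beats A; loses to B and D → score 1.
B: beats C and A; loses to D → score 2.
A: loses to C, B, and D → score 0.
D: beats C, B, and A → score 3.
D has the best pairwise record.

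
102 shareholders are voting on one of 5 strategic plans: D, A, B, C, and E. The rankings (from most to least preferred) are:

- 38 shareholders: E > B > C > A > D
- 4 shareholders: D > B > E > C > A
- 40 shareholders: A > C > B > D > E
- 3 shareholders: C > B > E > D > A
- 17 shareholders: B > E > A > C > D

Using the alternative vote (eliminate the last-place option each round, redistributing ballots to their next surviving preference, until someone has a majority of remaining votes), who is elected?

E

Round 1: D 4, A 40, B 17, C 3, E 38. Eliminate C.
Round 2: D 4, A 40, B 20, E 38. Eliminate D.
Round 3: A 40, B 24, E 38. Eliminate B.
Round 4: A 40, E 62. E has a majority.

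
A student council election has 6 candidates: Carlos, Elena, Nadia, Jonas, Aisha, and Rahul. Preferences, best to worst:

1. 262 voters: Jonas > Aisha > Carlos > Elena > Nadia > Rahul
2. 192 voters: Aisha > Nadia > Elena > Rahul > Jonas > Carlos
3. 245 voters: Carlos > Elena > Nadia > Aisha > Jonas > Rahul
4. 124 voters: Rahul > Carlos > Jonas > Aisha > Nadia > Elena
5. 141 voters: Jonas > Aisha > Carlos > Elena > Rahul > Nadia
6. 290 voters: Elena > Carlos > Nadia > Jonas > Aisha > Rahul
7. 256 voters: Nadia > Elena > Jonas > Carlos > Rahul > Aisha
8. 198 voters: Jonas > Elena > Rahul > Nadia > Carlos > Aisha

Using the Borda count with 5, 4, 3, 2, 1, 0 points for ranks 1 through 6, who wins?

Carlos: 262·3 + 192·0 + 245·5 + 124·4 + 141·3 + 290·4 + 256·2 + 198·1 = 4800
Elena: 262·2 + 192·3 + 245·4 + 124·0 + 141·2 + 290·5 + 256·4 + 198·4 = 5628
Nadia: 262·1 + 192·4 + 245·3 + 124·1 + 141·0 + 290·3 + 256·5 + 198·2 = 4435
Jonas: 262·5 + 192·1 + 245·1 + 124·3 + 141·5 + 290·2 + 256·3 + 198·5 = 5162
Aisha: 262·4 + 192·5 + 245·2 + 124·2 + 141·4 + 290·1 + 256·0 + 198·0 = 3600
Rahul: 262·0 + 192·2 + 245·0 + 124·5 + 141·1 + 290·0 + 256·1 + 198·3 = 1995
Elena has the highest Borda score (5628).

Elena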